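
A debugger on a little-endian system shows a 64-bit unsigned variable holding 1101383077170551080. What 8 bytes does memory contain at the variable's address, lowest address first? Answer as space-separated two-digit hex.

1101383077170551080 in hexadecimal, padded to 64 bits, is 0x0F48E612C4609928.
Split into bytes (most-significant first): 0F 48 E6 12 C4 60 99 28.
Little-endian: lowest address holds the least-significant byte.
So at ascending addresses the bytes are 28 99 60 C4 12 E6 48 0F.

28 99 60 C4 12 E6 48 0F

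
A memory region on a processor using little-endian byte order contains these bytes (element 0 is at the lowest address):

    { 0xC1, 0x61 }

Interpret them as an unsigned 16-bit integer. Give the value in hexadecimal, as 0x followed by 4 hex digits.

Little-endian stores the least-significant byte at the lowest address.
Reassemble most-significant byte first: 61 C1 → 0x61C1.

0x61C1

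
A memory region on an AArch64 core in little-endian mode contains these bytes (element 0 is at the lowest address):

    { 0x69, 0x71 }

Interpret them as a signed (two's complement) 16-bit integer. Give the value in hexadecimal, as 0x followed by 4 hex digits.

0x7169

Little-endian stores the least-significant byte at the lowest address.
Reassemble most-significant byte first: 71 69 → 0x7169.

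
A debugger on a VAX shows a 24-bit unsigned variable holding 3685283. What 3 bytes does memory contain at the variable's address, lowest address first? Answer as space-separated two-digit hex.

A3 3B 38

3685283 in hexadecimal, padded to 24 bits, is 0x383BA3.
Split into bytes (most-significant first): 38 3B A3.
Little-endian stores the least-significant byte at the lowest address.
So at ascending addresses the bytes are A3 3B 38.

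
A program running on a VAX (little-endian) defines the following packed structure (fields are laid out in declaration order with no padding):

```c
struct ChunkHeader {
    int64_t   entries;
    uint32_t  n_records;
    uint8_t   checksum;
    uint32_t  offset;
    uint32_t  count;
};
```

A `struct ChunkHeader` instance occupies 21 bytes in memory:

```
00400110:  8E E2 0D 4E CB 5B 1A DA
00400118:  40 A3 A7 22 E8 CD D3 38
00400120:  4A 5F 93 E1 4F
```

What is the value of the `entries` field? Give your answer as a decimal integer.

`entries` is the first field, at byte offset 0, occupying 8 bytes.
Bytes at offsets 0..7: 8E E2 0D 4E CB 5B 1A DA.
In little-endian order the low byte comes first in memory.
Reassemble most-significant byte first: DA 1A 5B CB 4E 0D E2 8E → 0xDA1A5BCB4E0DE28E.
Top bit is set, so as a signed 64-bit value this is 0xDA1A5BCB4E0DE28E − 2^64 = -2730769295300762994.

-2730769295300762994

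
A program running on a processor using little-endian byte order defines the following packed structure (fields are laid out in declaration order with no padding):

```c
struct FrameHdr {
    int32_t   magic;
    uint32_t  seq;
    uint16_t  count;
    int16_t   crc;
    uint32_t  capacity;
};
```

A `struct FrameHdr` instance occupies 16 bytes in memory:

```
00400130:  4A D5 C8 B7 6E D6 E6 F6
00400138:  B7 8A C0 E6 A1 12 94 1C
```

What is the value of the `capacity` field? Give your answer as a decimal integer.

`capacity` follows `magic` (4 B), `seq` (4 B), `count` (2 B), `crc` (2 B), so it starts at offset 4 + 4 + 2 + 2 = 12 and occupies 4 bytes.
Bytes at offsets 12..15: A1 12 94 1C.
Little-endian: lowest address holds the least-significant byte.
Reassemble most-significant byte first: 1C 94 12 A1 → 0x1C9412A1.
0x1C9412A1 = 479466145.

479466145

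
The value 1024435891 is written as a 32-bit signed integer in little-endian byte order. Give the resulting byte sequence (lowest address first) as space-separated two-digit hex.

1024435891 in hexadecimal, padded to 32 bits, is 0x3D0FA6B3.
Split into bytes (most-significant first): 3D 0F A6 B3.
In little-endian order the low byte comes first in memory.
So at ascending addresses the bytes are B3 A6 0F 3D.

B3 A6 0F 3D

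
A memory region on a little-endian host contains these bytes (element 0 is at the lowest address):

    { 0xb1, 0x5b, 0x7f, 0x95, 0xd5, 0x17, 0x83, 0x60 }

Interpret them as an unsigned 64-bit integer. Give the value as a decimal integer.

In little-endian order the low byte comes first in memory.
Reassemble most-significant byte first: 60 83 17 D5 95 7F 5B B1 → 0x608317D5957F5BB1.
0x608317D5957F5BB1 = 6954428455693802417.

6954428455693802417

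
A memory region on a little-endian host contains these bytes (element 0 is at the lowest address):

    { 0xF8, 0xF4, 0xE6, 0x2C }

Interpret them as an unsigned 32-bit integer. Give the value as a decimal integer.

Little-endian stores the least-significant byte at the lowest address.
Reassemble most-significant byte first: 2C E6 F4 F8 → 0x2CE6F4F8.
0x2CE6F4F8 = 753333496.

753333496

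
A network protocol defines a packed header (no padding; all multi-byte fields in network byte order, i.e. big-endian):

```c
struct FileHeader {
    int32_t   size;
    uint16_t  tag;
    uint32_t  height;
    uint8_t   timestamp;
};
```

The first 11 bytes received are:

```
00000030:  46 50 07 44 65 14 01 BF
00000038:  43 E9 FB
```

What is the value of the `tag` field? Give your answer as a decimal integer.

25876

`tag` follows `size` (4 bytes), so it starts at byte offset 4 and occupies 2 bytes.
Bytes at offsets 4..5: 65 14.
Big-endian: lowest address holds the most-significant byte.
The bytes are already most-significant first: 0x6514.
0x6514 = 25876.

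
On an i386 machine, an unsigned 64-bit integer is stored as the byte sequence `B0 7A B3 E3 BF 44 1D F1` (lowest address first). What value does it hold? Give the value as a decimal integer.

Little-endian: lowest address holds the least-significant byte.
Reassemble most-significant byte first: F1 1D 44 BF E3 B3 7A B0 → 0xF11D44BFE3B37AB0.
0xF11D44BFE3B37AB0 = 17374118528414874288.

17374118528414874288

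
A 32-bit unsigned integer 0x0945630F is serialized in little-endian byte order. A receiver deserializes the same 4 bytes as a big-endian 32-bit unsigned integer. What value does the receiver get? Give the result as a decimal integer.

Stored little-endian, the bytes at ascending addresses are 0F 63 45 09.
Read back as big-endian, the last byte is least significant, giving 0x0F634509.
0x0F634509 = 258163977.

258163977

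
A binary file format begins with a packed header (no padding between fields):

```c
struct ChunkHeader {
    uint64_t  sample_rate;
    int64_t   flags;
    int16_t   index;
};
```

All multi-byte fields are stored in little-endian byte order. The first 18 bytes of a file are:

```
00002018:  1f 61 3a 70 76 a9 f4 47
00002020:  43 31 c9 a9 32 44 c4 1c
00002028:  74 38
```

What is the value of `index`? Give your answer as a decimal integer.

`index` follows `sample_rate` (8 B), `flags` (8 B), so it starts at offset 8 + 8 = 16 and occupies 2 bytes.
Bytes at offsets 16..17: 74 38.
In little-endian order the low byte comes first in memory.
Reassemble most-significant byte first: 38 74 → 0x3874.
0x3874 = 14452.

14452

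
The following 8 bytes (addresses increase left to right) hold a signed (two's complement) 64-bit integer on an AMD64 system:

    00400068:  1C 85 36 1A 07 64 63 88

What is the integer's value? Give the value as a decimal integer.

-8618935280189668068

In little-endian order the low byte comes first in memory.
Reassemble most-significant byte first: 88 63 64 07 1A 36 85 1C → 0x886364071A36851C.
Top bit is set, so as a signed 64-bit value this is 0x886364071A36851C − 2^64 = -8618935280189668068.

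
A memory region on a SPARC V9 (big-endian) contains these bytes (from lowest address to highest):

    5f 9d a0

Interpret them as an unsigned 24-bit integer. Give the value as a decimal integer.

6266272

In big-endian order the high byte comes first in memory.
The bytes are already most-significant first: 0x5F9DA0.
0x5F9DA0 = 6266272.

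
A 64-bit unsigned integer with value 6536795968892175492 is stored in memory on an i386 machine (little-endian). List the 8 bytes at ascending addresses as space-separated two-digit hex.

6536795968892175492 in hexadecimal, padded to 64 bits, is 0x5AB75D4CDF060484.
Split into bytes (most-significant first): 5A B7 5D 4C DF 06 04 84.
Little-endian: lowest address holds the least-significant byte.
So at ascending addresses the bytes are 84 04 06 DF 4C 5D B7 5A.

84 04 06 DF 4C 5D B7 5A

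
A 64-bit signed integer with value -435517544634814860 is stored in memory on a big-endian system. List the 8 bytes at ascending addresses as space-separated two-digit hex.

F9 F4 BB 19 C2 97 6E 74

Two's complement of -435517544634814860 in 64 bits: 435517544634814860 = 0x060B44E63D68918C; invert → 0xF9F4BB19C2976E73; add 1 → 0xF9F4BB19C2976E74.
Split into bytes (most-significant first): F9 F4 BB 19 C2 97 6E 74.
Big-endian: lowest address holds the most-significant byte.
So the memory order matches the most-significant-first order: F9 F4 BB 19 C2 97 6E 74.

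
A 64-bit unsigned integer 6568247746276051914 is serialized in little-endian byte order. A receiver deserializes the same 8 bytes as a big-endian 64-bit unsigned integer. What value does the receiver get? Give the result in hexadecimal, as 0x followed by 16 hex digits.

6568247746276051914 in 64-bit hexadecimal is 0x5B271A86718B4BCA.
Stored little-endian, the bytes at ascending addresses are CA 4B 8B 71 86 1A 27 5B.
Read back as big-endian, the last byte is least significant, giving 0xCA4B8B71861A275B.

0xCA4B8B71861A275B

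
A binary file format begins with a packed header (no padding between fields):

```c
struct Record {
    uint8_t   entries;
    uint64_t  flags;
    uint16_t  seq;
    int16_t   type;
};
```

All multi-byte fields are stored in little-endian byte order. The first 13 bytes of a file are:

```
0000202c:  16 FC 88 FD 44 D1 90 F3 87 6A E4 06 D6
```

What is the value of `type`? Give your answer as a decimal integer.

`type` follows `entries` (1 B), `flags` (8 B), `seq` (2 B), so it starts at offset 1 + 8 + 2 = 11 and occupies 2 bytes.
Bytes at offsets 11..12: 06 D6.
Little-endian stores the least-significant byte at the lowest address.
Reassemble most-significant byte first: D6 06 → 0xD606.
Top bit is set, so as a signed 16-bit value this is 0xD606 − 2^16 = -10746.

-10746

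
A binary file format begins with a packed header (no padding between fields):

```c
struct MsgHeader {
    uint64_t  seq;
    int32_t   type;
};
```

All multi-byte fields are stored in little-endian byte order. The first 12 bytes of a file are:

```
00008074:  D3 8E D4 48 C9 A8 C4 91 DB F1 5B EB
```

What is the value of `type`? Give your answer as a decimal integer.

`type` follows `seq` (8 bytes), so it starts at byte offset 8 and occupies 4 bytes.
Bytes at offsets 8..11: DB F1 5B EB.
Little-endian: lowest address holds the least-significant byte.
Reassemble most-significant byte first: EB 5B F1 DB → 0xEB5BF1DB.
Top bit is set, so as a signed 32-bit value this is 0xEB5BF1DB − 2^32 = -346295845.

-346295845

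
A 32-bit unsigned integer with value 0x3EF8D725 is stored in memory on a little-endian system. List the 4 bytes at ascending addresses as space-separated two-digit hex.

Split into bytes (most-significant first): 3E F8 D7 25.
In little-endian order the low byte comes first in memory.
So at ascending addresses the bytes are 25 D7 F8 3E.

25 D7 F8 3E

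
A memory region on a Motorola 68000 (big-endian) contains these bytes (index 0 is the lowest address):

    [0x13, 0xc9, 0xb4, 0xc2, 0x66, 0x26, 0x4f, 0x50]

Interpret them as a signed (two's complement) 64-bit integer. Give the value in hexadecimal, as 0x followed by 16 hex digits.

0x13C9B4C266264F50

In big-endian order the high byte comes first in memory.
The bytes are already most-significant first: 0x13C9B4C266264F50.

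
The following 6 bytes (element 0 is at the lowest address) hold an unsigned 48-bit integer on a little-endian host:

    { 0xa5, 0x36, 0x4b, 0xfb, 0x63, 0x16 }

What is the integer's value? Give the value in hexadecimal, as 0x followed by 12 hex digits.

Little-endian stores the least-significant byte at the lowest address.
Reassemble most-significant byte first: 16 63 FB 4B 36 A5 → 0x1663FB4B36A5.

0x1663FB4B36A5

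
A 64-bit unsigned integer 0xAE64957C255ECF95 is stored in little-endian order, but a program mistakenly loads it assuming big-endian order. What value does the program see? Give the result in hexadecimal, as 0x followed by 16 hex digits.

Stored little-endian, the bytes at ascending addresses are 95 CF 5E 25 7C 95 64 AE.
Read back as big-endian, the last byte is least significant, giving 0x95CF5E257C9564AE.

0x95CF5E257C9564AE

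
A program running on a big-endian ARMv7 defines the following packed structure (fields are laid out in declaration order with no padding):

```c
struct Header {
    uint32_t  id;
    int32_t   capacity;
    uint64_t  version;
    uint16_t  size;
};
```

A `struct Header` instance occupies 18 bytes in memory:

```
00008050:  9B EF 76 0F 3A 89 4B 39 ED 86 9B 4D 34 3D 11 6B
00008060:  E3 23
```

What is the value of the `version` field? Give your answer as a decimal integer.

17115538189759353195

`version` follows `id` (4 B), `capacity` (4 B), so it starts at offset 4 + 4 = 8 and occupies 8 bytes.
Bytes at offsets 8..15: ED 86 9B 4D 34 3D 11 6B.
Big-endian stores the most-significant byte at the lowest address.
The bytes are already most-significant first: 0xED869B4D343D116B.
0xED869B4D343D116B = 17115538189759353195.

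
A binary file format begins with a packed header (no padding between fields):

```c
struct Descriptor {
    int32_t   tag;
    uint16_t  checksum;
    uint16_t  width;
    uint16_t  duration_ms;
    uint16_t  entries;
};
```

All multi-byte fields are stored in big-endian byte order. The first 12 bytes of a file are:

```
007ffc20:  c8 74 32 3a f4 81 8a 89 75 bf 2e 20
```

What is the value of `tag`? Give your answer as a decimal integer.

`tag` is the first field, at byte offset 0, occupying 4 bytes.
Bytes at offsets 0..3: C8 74 32 3A.
Big-endian stores the most-significant byte at the lowest address.
The bytes are already most-significant first: 0xC874323A.
Top bit is set, so as a signed 32-bit value this is 0xC874323A − 2^32 = -931909062.

-931909062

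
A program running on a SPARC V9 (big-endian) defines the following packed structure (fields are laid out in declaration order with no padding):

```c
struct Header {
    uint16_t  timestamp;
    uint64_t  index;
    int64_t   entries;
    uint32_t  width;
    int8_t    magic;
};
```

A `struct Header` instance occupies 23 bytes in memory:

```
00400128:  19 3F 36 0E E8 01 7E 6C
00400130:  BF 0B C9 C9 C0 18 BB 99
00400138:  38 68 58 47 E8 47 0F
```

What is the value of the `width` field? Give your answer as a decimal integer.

1481107527

`width` follows `timestamp` (2 B), `index` (8 B), `entries` (8 B), so it starts at offset 2 + 8 + 8 = 18 and occupies 4 bytes.
Bytes at offsets 18..21: 58 47 E8 47.
In big-endian order the high byte comes first in memory.
The bytes are already most-significant first: 0x5847E847.
0x5847E847 = 1481107527.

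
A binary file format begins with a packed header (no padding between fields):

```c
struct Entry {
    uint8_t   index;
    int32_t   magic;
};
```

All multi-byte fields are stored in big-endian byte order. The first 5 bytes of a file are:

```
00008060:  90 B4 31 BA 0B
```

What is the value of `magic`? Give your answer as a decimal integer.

-1271809525

`magic` follows `index` (1 byte), so it starts at byte offset 1 and occupies 4 bytes.
Bytes at offsets 1..4: B4 31 BA 0B.
Big-endian: lowest address holds the most-significant byte.
The bytes are already most-significant first: 0xB431BA0B.
Top bit is set, so as a signed 32-bit value this is 0xB431BA0B − 2^32 = -1271809525.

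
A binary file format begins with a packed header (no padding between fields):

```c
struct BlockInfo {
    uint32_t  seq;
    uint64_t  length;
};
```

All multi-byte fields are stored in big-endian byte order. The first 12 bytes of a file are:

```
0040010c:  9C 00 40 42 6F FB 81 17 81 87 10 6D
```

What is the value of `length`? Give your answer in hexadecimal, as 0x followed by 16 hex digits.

`length` follows `seq` (4 bytes), so it starts at byte offset 4 and occupies 8 bytes.
Bytes at offsets 4..11: 6F FB 81 17 81 87 10 6D.
Big-endian: lowest address holds the most-significant byte.
The bytes are already most-significant first: 0x6FFB81178187106D.

0x6FFB81178187106D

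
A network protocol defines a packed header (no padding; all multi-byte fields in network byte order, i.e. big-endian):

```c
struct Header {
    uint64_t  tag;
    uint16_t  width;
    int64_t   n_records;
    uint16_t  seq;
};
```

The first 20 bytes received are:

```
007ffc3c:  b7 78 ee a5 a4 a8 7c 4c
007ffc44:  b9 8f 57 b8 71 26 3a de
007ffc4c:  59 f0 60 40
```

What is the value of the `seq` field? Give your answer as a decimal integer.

`seq` follows `tag` (8 B), `width` (2 B), `n_records` (8 B), so it starts at offset 8 + 2 + 8 = 18 and occupies 2 bytes.
Bytes at offsets 18..19: 60 40.
In big-endian order the high byte comes first in memory.
The bytes are already most-significant first: 0x6040.
0x6040 = 24640.

24640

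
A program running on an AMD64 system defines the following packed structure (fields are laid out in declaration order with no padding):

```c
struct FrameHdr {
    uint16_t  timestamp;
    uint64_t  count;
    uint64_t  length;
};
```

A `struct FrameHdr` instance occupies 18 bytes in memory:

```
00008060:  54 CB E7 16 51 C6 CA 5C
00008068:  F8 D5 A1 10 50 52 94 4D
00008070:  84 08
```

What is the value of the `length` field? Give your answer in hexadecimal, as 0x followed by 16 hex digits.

`length` follows `timestamp` (2 B), `count` (8 B), so it starts at offset 2 + 8 = 10 and occupies 8 bytes.
Bytes at offsets 10..17: A1 10 50 52 94 4D 84 08.
In little-endian order the low byte comes first in memory.
Reassemble most-significant byte first: 08 84 4D 94 52 50 10 A1 → 0x08844D94525010A1.

0x08844D94525010A1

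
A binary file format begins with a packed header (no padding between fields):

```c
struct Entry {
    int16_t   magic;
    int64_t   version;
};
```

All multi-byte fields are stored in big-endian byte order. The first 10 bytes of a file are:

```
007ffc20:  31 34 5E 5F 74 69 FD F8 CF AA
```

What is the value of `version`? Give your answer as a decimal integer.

`version` follows `magic` (2 bytes), so it starts at byte offset 2 and occupies 8 bytes.
Bytes at offsets 2..9: 5E 5F 74 69 FD F8 CF AA.
Big-endian stores the most-significant byte at the lowest address.
The bytes are already most-significant first: 0x5E5F7469FDF8CFAA.
0x5E5F7469FDF8CFAA = 6800281960934068138.

6800281960934068138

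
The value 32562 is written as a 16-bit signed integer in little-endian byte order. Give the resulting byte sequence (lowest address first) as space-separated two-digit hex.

32562 in hexadecimal, padded to 16 bits, is 0x7F32.
Split into bytes (most-significant first): 7F 32.
Little-endian: lowest address holds the least-significant byte.
So at ascending addresses the bytes are 32 7F.

32 7F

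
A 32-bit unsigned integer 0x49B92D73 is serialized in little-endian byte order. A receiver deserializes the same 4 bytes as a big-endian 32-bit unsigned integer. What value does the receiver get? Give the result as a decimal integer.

1932376393

Stored little-endian, the bytes at ascending addresses are 73 2D B9 49.
Read back as big-endian, the last byte is least significant, giving 0x732DB949.
0x732DB949 = 1932376393.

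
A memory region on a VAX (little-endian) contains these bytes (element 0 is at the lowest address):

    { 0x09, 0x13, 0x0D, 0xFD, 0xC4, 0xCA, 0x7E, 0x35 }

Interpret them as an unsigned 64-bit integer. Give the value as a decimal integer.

Little-endian: lowest address holds the least-significant byte.
Reassemble most-significant byte first: 35 7E CA C4 FD 0D 13 09 → 0x357ECAC4FD0D1309.
0x357ECAC4FD0D1309 = 3854741278483616521.

3854741278483616521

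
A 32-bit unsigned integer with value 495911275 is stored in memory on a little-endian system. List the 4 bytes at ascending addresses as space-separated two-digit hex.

6B 01 8F 1D

495911275 in hexadecimal, padded to 32 bits, is 0x1D8F016B.
Split into bytes (most-significant first): 1D 8F 01 6B.
In little-endian order the low byte comes first in memory.
So at ascending addresses the bytes are 6B 01 8F 1D.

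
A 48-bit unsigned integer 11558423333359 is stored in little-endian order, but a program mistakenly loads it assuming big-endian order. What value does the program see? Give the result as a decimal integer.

263374762377994

11558423333359 in 48-bit hexadecimal is 0x0A8327B789EF.
Stored little-endian, the bytes at ascending addresses are EF 89 B7 27 83 0A.
Read back as big-endian, the last byte is least significant, giving 0xEF89B727830A.
0xEF89B727830A = 263374762377994.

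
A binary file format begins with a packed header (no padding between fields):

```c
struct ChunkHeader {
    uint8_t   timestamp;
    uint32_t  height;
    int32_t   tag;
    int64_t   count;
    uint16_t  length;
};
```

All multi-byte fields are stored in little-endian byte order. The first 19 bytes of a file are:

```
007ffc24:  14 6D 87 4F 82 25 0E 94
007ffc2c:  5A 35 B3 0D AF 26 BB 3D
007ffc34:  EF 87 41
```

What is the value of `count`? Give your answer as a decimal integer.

-1207603350245362891

`count` follows `timestamp` (1 B), `height` (4 B), `tag` (4 B), so it starts at offset 1 + 4 + 4 = 9 and occupies 8 bytes.
Bytes at offsets 9..16: 35 B3 0D AF 26 BB 3D EF.
Little-endian: lowest address holds the least-significant byte.
Reassemble most-significant byte first: EF 3D BB 26 AF 0D B3 35 → 0xEF3DBB26AF0DB335.
Top bit is set, so as a signed 64-bit value this is 0xEF3DBB26AF0DB335 − 2^64 = -1207603350245362891.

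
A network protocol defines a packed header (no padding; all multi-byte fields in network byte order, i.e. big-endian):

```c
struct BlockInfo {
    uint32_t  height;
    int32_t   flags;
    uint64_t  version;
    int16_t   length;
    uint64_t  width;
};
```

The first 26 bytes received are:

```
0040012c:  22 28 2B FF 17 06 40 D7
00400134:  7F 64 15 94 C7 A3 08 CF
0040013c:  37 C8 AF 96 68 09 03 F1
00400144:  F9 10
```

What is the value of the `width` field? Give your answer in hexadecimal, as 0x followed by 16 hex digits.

0xAF96680903F1F910

`width` follows `height` (4 B), `flags` (4 B), `version` (8 B), `length` (2 B), so it starts at offset 4 + 4 + 8 + 2 = 18 and occupies 8 bytes.
Bytes at offsets 18..25: AF 96 68 09 03 F1 F9 10.
Big-endian: lowest address holds the most-significant byte.
The bytes are already most-significant first: 0xAF96680903F1F910.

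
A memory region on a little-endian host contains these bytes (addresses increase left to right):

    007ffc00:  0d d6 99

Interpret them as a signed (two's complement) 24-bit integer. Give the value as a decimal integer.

In little-endian order the low byte comes first in memory.
Reassemble most-significant byte first: 99 D6 0D → 0x99D60D.
Top bit is set, so as a signed 24-bit value this is 0x99D60D − 2^24 = -6695411.

-6695411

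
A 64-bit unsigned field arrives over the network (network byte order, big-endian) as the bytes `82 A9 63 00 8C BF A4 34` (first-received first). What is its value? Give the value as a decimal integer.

9415165350007252020

Big-endian: lowest address holds the most-significant byte.
The bytes are already most-significant first: 0x82A963008CBFA434.
0x82A963008CBFA434 = 9415165350007252020.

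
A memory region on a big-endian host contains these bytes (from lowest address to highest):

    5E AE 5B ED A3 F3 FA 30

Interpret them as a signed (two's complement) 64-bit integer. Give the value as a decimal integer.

In big-endian order the high byte comes first in memory.
The bytes are already most-significant first: 0x5EAE5BEDA3F3FA30.
0x5EAE5BEDA3F3FA30 = 6822491561728932400.

6822491561728932400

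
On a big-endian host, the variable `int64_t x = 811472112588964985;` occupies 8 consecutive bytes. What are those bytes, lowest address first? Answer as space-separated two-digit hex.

811472112588964985 in hexadecimal, padded to 64 bits, is 0x0B42ED9648004479.
Split into bytes (most-significant first): 0B 42 ED 96 48 00 44 79.
Big-endian stores the most-significant byte at the lowest address.
So the memory order matches the most-significant-first order: 0B 42 ED 96 48 00 44 79.

0B 42 ED 96 48 00 44 79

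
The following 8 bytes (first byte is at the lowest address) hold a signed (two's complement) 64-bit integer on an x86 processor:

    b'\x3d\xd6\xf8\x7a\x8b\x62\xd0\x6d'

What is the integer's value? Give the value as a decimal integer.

Little-endian: lowest address holds the least-significant byte.
Reassemble most-significant byte first: 6D D0 62 8B 7A F8 D6 3D → 0x6DD0628B7AF8D63D.
0x6DD0628B7AF8D63D = 7912932896493065789.

7912932896493065789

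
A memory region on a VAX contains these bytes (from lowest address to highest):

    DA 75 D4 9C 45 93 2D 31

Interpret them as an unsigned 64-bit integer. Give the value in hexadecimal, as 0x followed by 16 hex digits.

Little-endian: lowest address holds the least-significant byte.
Reassemble most-significant byte first: 31 2D 93 45 9C D4 75 DA → 0x312D93459CD475DA.

0x312D93459CD475DA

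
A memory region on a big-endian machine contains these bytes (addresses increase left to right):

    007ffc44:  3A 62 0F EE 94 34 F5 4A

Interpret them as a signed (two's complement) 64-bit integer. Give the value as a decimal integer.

In big-endian order the high byte comes first in memory.
The bytes are already most-significant first: 0x3A620FEE9434F54A.
0x3A620FEE9434F54A = 4206942519280596298.

4206942519280596298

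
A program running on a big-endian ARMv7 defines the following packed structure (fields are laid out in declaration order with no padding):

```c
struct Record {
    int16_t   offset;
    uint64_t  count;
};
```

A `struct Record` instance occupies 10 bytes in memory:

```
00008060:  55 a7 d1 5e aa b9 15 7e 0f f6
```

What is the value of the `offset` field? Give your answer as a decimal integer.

`offset` is the first field, at byte offset 0, occupying 2 bytes.
Bytes at offsets 0..1: 55 A7.
Big-endian: lowest address holds the most-significant byte.
The bytes are already most-significant first: 0x55A7.
0x55A7 = 21927.

21927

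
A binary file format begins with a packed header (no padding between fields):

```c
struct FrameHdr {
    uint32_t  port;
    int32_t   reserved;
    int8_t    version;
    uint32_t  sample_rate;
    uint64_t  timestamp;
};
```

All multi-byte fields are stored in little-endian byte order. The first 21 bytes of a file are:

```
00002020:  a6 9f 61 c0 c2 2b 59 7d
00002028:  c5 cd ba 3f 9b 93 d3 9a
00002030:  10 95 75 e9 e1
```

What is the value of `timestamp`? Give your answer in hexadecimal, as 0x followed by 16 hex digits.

0xE1E97595109AD393

`timestamp` follows `port` (4 B), `reserved` (4 B), `version` (1 B), `sample_rate` (4 B), so it starts at offset 4 + 4 + 1 + 4 = 13 and occupies 8 bytes.
Bytes at offsets 13..20: 93 D3 9A 10 95 75 E9 E1.
Little-endian: lowest address holds the least-significant byte.
Reassemble most-significant byte first: E1 E9 75 95 10 9A D3 93 → 0xE1E97595109AD393.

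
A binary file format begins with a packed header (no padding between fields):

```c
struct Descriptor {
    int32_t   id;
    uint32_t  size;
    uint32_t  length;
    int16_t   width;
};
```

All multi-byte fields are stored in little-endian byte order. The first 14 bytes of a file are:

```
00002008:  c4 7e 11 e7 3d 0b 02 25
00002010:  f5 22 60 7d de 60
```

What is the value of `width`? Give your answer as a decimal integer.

`width` follows `id` (4 B), `size` (4 B), `length` (4 B), so it starts at offset 4 + 4 + 4 = 12 and occupies 2 bytes.
Bytes at offsets 12..13: DE 60.
In little-endian order the low byte comes first in memory.
Reassemble most-significant byte first: 60 DE → 0x60DE.
0x60DE = 24798.

24798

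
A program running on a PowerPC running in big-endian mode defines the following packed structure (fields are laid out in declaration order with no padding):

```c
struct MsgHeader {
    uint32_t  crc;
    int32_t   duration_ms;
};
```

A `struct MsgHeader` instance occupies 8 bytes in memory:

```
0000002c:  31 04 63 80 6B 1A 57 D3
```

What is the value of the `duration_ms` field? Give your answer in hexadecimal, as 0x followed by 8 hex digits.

0x6B1A57D3

`duration_ms` follows `crc` (4 bytes), so it starts at byte offset 4 and occupies 4 bytes.
Bytes at offsets 4..7: 6B 1A 57 D3.
Big-endian stores the most-significant byte at the lowest address.
The bytes are already most-significant first: 0x6B1A57D3.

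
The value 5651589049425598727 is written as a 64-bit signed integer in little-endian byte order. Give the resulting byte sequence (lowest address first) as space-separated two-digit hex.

5651589049425598727 in hexadecimal, padded to 64 bits, is 0x4E6E7A4C0B801907.
Split into bytes (most-significant first): 4E 6E 7A 4C 0B 80 19 07.
Little-endian: lowest address holds the least-significant byte.
So at ascending addresses the bytes are 07 19 80 0B 4C 7A 6E 4E.

07 19 80 0B 4C 7A 6E 4E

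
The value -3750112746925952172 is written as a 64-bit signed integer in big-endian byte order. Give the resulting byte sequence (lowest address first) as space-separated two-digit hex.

Two's complement of -3750112746925952172 in 64 bits: 3750112746925952172 = 0x340B13ACA42F8CAC; invert → 0xCBF4EC535BD07353; add 1 → 0xCBF4EC535BD07354.
Split into bytes (most-significant first): CB F4 EC 53 5B D0 73 54.
Big-endian stores the most-significant byte at the lowest address.
So the memory order matches the most-significant-first order: CB F4 EC 53 5B D0 73 54.

CB F4 EC 53 5B D0 73 54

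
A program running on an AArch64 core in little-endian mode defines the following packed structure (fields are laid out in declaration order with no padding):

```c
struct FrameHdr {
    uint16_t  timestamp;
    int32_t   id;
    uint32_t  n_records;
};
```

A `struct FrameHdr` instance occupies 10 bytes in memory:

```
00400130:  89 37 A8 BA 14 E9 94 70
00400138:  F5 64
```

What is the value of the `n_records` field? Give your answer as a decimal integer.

`n_records` follows `timestamp` (2 B), `id` (4 B), so it starts at offset 2 + 4 = 6 and occupies 4 bytes.
Bytes at offsets 6..9: 94 70 F5 64.
In little-endian order the low byte comes first in memory.
Reassemble most-significant byte first: 64 F5 70 94 → 0x64F57094.
0x64F57094 = 1693806740.

1693806740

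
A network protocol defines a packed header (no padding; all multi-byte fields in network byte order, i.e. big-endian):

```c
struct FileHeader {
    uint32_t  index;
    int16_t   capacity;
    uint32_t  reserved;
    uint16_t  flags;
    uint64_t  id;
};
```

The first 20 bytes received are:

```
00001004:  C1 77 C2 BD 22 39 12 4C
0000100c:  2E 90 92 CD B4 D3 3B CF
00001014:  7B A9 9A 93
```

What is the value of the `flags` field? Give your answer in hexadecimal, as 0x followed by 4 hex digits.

0x92CD

`flags` follows `index` (4 B), `capacity` (2 B), `reserved` (4 B), so it starts at offset 4 + 2 + 4 = 10 and occupies 2 bytes.
Bytes at offsets 10..11: 92 CD.
Big-endian: lowest address holds the most-significant byte.
The bytes are already most-significant first: 0x92CD.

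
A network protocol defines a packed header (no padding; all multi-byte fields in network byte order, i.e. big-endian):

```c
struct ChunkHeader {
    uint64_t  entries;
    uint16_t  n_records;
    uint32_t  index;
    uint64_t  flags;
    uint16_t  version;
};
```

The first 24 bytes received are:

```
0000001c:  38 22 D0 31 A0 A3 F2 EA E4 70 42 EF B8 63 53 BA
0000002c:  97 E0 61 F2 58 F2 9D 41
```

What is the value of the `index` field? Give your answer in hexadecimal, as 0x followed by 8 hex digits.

`index` follows `entries` (8 B), `n_records` (2 B), so it starts at offset 8 + 2 = 10 and occupies 4 bytes.
Bytes at offsets 10..13: 42 EF B8 63.
Big-endian stores the most-significant byte at the lowest address.
The bytes are already most-significant first: 0x42EFB863.

0x42EFB863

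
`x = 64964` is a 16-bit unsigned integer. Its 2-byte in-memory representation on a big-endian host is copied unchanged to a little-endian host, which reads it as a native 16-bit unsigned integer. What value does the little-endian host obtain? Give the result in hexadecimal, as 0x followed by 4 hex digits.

0xC4FD

64964 in 16-bit hexadecimal is 0xFDC4.
Stored big-endian, the bytes at ascending addresses are FD C4.
Read back as little-endian, the first byte is least significant, giving 0xC4FD.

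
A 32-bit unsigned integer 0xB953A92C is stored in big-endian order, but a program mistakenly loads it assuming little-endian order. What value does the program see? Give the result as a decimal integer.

749294521

Stored big-endian, the bytes at ascending addresses are B9 53 A9 2C.
Read back as little-endian, the first byte is least significant, giving 0x2CA953B9.
0x2CA953B9 = 749294521.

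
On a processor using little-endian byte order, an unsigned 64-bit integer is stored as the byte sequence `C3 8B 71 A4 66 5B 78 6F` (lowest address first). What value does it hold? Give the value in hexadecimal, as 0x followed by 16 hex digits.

0x6F785B66A4718BC3

Little-endian stores the least-significant byte at the lowest address.
Reassemble most-significant byte first: 6F 78 5B 66 A4 71 8B C3 → 0x6F785B66A4718BC3.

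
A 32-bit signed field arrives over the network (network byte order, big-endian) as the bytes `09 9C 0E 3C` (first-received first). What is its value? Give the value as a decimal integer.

In big-endian order the high byte comes first in memory.
The bytes are already most-significant first: 0x099C0E3C.
0x099C0E3C = 161222204.

161222204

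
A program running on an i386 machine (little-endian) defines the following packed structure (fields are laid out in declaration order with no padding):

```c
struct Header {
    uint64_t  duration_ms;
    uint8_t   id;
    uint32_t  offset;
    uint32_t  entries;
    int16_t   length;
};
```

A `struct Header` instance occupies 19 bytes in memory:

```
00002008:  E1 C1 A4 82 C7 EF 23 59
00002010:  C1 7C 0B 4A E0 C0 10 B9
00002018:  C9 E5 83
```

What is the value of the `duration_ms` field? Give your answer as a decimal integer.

`duration_ms` is the first field, at byte offset 0, occupying 8 bytes.
Bytes at offsets 0..7: E1 C1 A4 82 C7 EF 23 59.
Little-endian stores the least-significant byte at the lowest address.
Reassemble most-significant byte first: 59 23 EF C7 82 A4 C1 E1 → 0x5923EFC782A4C1E1.
0x5923EFC782A4C1E1 = 6423241133729825249.

6423241133729825249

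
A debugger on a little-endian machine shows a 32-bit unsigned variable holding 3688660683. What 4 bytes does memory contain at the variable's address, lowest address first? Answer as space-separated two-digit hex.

3688660683 in hexadecimal, padded to 32 bits, is 0xDBDC7ECB.
Split into bytes (most-significant first): DB DC 7E CB.
In little-endian order the low byte comes first in memory.
So at ascending addresses the bytes are CB 7E DC DB.

CB 7E DC DB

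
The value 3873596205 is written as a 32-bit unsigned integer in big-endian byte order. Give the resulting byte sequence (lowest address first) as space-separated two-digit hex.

E6 E2 63 2D

3873596205 in hexadecimal, padded to 32 bits, is 0xE6E2632D.
Split into bytes (most-significant first): E6 E2 63 2D.
Big-endian stores the most-significant byte at the lowest address.
So the memory order matches the most-significant-first order: E6 E2 63 2D.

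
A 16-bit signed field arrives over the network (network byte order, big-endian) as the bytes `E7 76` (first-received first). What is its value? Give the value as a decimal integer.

-6282

Big-endian stores the most-significant byte at the lowest address.
The bytes are already most-significant first: 0xE776.
Top bit is set, so as a signed 16-bit value this is 0xE776 − 2^16 = -6282.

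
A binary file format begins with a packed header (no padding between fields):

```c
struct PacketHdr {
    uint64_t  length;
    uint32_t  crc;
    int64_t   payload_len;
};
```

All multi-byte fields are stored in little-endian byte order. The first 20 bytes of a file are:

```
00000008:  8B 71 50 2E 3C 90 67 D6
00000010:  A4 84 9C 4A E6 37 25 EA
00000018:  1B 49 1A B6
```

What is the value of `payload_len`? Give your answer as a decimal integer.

-5324863225170937882

`payload_len` follows `length` (8 B), `crc` (4 B), so it starts at offset 8 + 4 = 12 and occupies 8 bytes.
Bytes at offsets 12..19: E6 37 25 EA 1B 49 1A B6.
Little-endian stores the least-significant byte at the lowest address.
Reassemble most-significant byte first: B6 1A 49 1B EA 25 37 E6 → 0xB61A491BEA2537E6.
Top bit is set, so as a signed 64-bit value this is 0xB61A491BEA2537E6 − 2^64 = -5324863225170937882.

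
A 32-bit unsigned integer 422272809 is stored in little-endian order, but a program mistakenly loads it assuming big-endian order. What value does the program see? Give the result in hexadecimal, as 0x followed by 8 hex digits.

422272809 in 32-bit hexadecimal is 0x192B5F29.
Stored little-endian, the bytes at ascending addresses are 29 5F 2B 19.
Read back as big-endian, the last byte is least significant, giving 0x295F2B19.

0x295F2B19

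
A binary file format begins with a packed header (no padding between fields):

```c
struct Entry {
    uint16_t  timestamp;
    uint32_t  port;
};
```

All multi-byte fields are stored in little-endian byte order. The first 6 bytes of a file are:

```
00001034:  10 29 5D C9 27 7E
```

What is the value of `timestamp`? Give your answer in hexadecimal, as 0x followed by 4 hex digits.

0x2910

`timestamp` is the first field, at byte offset 0, occupying 2 bytes.
Bytes at offsets 0..1: 10 29.
Little-endian stores the least-significant byte at the lowest address.
Reassemble most-significant byte first: 29 10 → 0x2910.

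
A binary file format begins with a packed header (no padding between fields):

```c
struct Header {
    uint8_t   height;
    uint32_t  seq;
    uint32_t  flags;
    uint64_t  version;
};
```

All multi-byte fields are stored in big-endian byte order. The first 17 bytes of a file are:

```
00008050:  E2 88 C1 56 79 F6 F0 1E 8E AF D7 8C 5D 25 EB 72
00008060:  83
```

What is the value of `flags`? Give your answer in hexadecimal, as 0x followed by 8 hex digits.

0xF6F01E8E

`flags` follows `height` (1 B), `seq` (4 B), so it starts at offset 1 + 4 = 5 and occupies 4 bytes.
Bytes at offsets 5..8: F6 F0 1E 8E.
In big-endian order the high byte comes first in memory.
The bytes are already most-significant first: 0xF6F01E8E.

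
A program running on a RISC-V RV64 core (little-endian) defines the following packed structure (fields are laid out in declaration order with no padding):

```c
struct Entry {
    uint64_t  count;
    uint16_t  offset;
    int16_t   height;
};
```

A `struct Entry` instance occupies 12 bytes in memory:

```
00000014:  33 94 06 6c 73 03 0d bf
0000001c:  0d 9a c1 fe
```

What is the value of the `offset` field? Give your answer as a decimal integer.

`offset` follows `count` (8 bytes), so it starts at byte offset 8 and occupies 2 bytes.
Bytes at offsets 8..9: 0D 9A.
In little-endian order the low byte comes first in memory.
Reassemble most-significant byte first: 9A 0D → 0x9A0D.
0x9A0D = 39437.

39437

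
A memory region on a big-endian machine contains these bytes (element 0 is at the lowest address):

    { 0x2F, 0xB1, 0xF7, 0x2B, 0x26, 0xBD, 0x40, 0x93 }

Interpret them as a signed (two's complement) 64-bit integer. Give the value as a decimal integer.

3436799755365990547

In big-endian order the high byte comes first in memory.
The bytes are already most-significant first: 0x2FB1F72B26BD4093.
0x2FB1F72B26BD4093 = 3436799755365990547.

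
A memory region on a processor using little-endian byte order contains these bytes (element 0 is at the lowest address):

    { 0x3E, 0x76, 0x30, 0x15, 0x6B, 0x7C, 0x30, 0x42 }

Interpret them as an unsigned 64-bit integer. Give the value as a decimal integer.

4769448804744197694

Little-endian stores the least-significant byte at the lowest address.
Reassemble most-significant byte first: 42 30 7C 6B 15 30 76 3E → 0x42307C6B1530763E.
0x42307C6B1530763E = 4769448804744197694.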